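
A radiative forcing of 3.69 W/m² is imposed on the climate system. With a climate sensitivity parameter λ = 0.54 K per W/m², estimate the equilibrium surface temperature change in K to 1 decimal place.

ΔT = λ ΔF = 0.54 × 3.69 = 1.9926 K.

ΔT = 2.0 K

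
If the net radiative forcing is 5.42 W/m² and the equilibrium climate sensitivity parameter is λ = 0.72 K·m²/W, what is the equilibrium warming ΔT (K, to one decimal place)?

ΔT = 3.9 K

ΔT = λ ΔF = 0.72 × 5.42 = 3.9024 K.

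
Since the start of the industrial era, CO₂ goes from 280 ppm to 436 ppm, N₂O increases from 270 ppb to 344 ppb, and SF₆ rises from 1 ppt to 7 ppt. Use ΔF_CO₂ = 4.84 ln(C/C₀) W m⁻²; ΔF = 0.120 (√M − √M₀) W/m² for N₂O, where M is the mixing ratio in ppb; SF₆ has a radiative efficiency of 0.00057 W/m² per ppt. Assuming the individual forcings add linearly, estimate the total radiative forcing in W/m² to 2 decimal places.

CO₂: 4.84 × ln(436/280) = 4.84 × ln(1.55714) = 4.84 × 0.44285 = 2.1434 W/m².
N₂O: 0.120 × (√344 − √270) = 0.120 × (18.5472 − 16.4317) = 0.120 × 2.1155 = 0.2539 W/m².
SF₆: ΔF = 0.00057 × (7 − 1) = 0.00057 × 6 = 0.0034 W/m².
Total ΔF = 2.1434 + 0.2539 + 0.0034 = 2.4007 W/m².

ΔF = 2.40 W/m²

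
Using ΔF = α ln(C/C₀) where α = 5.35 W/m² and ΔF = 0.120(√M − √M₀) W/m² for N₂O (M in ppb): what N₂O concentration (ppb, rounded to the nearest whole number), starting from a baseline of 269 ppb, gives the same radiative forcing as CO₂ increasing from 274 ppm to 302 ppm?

M ≈ 430 ppb

CO₂ forcing: 5.35 × ln(302/274) = 5.35 × 0.097299 = 0.52055 W/m².
Set 0.120(√M − √269) = 0.52055: √M = 0.52055/0.120 + √269 = 4.3379 + 16.4012 = 20.7391.
M = (20.7391)² = 430.11 ppb.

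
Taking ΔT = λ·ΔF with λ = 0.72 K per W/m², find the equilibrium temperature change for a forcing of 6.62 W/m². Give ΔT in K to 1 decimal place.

ΔT = λ ΔF = 0.72 × 6.62 = 4.7664 K.

ΔT = 4.8 K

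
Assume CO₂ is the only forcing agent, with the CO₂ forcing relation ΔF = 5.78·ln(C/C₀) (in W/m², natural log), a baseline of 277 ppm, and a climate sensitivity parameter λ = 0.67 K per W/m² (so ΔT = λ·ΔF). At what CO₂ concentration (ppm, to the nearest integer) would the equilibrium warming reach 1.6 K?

C ≈ 419 ppm

Required forcing: ΔF = ΔT/λ = 1.6/0.67 = 2.3881 W/m².
Then ln(C/277) = ΔF/5.78 = 2.3881/5.78 = 0.41317.
So C = 277 × e^0.41317 = 277 × 1.51160 = 418.71 ppm.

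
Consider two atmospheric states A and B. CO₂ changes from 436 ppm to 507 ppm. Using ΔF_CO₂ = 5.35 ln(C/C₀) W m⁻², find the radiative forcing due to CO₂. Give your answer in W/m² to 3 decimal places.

CO₂: 5.35 × ln(507/436) = 5.35 × ln(1.16284) = 5.35 × 0.15087 = 0.8072 W/m².

ΔF = 0.807 W/m²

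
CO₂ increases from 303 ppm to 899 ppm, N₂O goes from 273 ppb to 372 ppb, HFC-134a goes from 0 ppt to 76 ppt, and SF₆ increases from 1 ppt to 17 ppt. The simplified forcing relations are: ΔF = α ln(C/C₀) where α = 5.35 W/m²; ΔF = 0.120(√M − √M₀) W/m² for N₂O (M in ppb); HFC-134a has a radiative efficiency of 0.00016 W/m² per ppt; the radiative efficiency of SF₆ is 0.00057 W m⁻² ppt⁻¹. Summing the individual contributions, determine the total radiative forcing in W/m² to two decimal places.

ΔF = 6.17 W/m²

CO₂: 5.35 × ln(899/303) = 5.35 × ln(2.96700) = 5.35 × 1.08755 = 5.8184 W/m².
N₂O: 0.120 × (√372 − √273) = 0.120 × (19.2873 − 16.5227) = 0.120 × 2.7646 = 0.3318 W/m².
HFC-134a: ΔF = 0.00016 × (76 − 0) = 0.00016 × 76 = 0.0122 W/m².
SF₆: ΔF = 0.00057 × (17 − 1) = 0.00057 × 16 = 0.0091 W/m².
Total ΔF = 5.8184 + 0.3318 + 0.0122 + 0.0091 = 6.1715 W/m².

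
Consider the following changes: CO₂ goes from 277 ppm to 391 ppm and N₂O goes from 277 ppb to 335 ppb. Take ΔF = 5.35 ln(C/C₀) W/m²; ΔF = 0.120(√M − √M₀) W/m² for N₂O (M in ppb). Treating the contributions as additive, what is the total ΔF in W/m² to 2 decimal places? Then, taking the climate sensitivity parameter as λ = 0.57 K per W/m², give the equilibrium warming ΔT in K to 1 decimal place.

ΔF = 2.04 W/m²; ΔT = 1.2 K

CO₂: 5.35 × ln(391/277) = 5.35 × ln(1.41155) = 5.35 × 0.34469 = 1.8441 W/m².
N₂O: 0.120 × (√335 − √277) = 0.120 × (18.3030 − 16.6433) = 0.120 × 1.6597 = 0.1992 W/m².
Total ΔF = 1.8441 + 0.1992 = 2.0433 W/m².
ΔT = λ ΔF = 0.57 × 2.04 = 1.1628 K.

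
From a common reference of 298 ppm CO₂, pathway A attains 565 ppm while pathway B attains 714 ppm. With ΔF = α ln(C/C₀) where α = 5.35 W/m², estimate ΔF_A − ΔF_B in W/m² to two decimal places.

ΔF_A − ΔF_B = -1.25 W/m²

ΔF_A = 5.35 ln(565/298) = 5.35 × 0.63973 = 3.4226 W/m².
ΔF_B = 5.35 ln(714/298) = 5.35 × 0.87379 = 4.6748 W/m².
Difference: 3.4226 − 4.6748 = -1.2522 W/m².
(Equivalently, ΔF_A − ΔF_B = 5.35 ln(565/714) = 5.35 × -0.23406 = -1.2522 W/m².)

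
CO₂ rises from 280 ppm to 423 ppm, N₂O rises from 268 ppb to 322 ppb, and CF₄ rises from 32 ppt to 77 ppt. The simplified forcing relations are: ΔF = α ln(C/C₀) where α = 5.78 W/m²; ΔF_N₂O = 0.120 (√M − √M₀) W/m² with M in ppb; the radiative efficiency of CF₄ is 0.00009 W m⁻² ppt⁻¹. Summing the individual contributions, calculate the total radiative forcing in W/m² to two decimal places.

CO₂: 5.78 × ln(423/280) = 5.78 × ln(1.51071) = 5.78 × 0.41258 = 2.3847 W/m².
N₂O: 0.120 × (√322 − √268) = 0.120 × (17.9444 − 16.3707) = 0.120 × 1.5737 = 0.1888 W/m².
CF₄: ΔF = 0.00009 × (77 − 32) = 0.00009 × 45 = 0.0041 W/m².
Total ΔF = 2.3847 + 0.1888 + 0.0041 = 2.5776 W/m².

ΔF = 2.58 W/m²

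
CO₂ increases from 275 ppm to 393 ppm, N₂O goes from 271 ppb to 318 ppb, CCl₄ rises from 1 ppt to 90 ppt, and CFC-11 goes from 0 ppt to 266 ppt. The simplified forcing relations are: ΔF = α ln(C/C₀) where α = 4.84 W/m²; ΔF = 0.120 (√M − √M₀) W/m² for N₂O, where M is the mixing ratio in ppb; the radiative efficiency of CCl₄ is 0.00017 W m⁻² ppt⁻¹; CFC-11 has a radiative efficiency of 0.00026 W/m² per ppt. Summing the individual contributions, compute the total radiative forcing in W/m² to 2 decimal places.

CO₂: 4.84 × ln(393/275) = 4.84 × ln(1.42909) = 4.84 × 0.35704 = 1.7281 W/m².
N₂O: 0.120 × (√318 − √271) = 0.120 × (17.8326 − 16.4621) = 0.120 × 1.3705 = 0.1645 W/m².
CCl₄: ΔF = 0.00017 × (90 − 1) = 0.00017 × 89 = 0.0151 W/m².
CFC-11: ΔF = 0.00026 × (266 − 0) = 0.00026 × 266 = 0.0692 W/m².
Total ΔF = 1.7281 + 0.1645 + 0.0151 + 0.0692 = 1.9769 W/m².

ΔF = 1.98 W/m²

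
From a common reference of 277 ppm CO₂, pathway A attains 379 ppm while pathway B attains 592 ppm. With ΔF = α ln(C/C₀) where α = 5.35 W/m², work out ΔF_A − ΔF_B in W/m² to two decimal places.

ΔF_A − ΔF_B = -2.39 W/m²

ΔF_A = 5.35 ln(379/277) = 5.35 × 0.31352 = 1.6773 W/m².
ΔF_B = 5.35 ln(592/277) = 5.35 × 0.75949 = 4.0633 W/m².
Difference: 1.6773 − 4.0633 = -2.3860 W/m².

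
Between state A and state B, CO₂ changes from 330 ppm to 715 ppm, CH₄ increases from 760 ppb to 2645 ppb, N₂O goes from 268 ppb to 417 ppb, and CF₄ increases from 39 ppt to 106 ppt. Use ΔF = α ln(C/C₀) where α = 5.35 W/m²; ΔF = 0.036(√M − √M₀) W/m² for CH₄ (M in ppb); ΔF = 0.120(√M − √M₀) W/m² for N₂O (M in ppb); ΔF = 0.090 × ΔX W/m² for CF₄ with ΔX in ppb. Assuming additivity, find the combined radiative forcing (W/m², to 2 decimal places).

CO₂: 5.35 × ln(715/330) = 5.35 × ln(2.16667) = 5.35 × 0.77319 = 4.1366 W/m².
CH₄: 0.036 × (√2645 − √760) = 0.036 × (51.4296 − 27.5681) = 0.036 × 23.8615 = 0.8590 W/m².
N₂O: 0.120 × (√417 − √268) = 0.120 × (20.4206 − 16.3707) = 0.120 × 4.0499 = 0.4860 W/m².
CF₄: Δ = 106 − 39 = 67 ppt = 0.067 ppb; ΔF = 0.090 × 0.067 = 0.0060 W/m².
Total ΔF = 4.1366 + 0.8590 + 0.4860 + 0.0060 = 5.4876 W/m².

ΔF = 5.49 W/m²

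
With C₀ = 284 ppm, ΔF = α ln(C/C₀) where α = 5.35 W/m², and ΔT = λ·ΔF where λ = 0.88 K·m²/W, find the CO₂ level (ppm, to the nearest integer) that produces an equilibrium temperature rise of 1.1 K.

C ≈ 359 ppm

Required forcing: ΔF = ΔT/λ = 1.1/0.88 = 1.2500 W/m².
Then ln(C/284) = ΔF/5.35 = 1.2500/5.35 = 0.23364.
So C = 284 × e^0.23364 = 284 × 1.26319 = 358.75 ppm.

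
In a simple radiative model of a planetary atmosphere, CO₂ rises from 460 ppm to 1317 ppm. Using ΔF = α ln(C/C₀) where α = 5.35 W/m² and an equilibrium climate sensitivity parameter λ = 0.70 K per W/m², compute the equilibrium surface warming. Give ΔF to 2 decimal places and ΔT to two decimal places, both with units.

CO₂: 5.35 × ln(1317/460) = 5.35 × ln(2.86304) = 5.35 × 1.05188 = 5.6276 W/m².
ΔT = λ ΔF = 0.70 × 5.63 = 3.9410 K.

ΔF = 5.63 W/m²; ΔT = 3.94 K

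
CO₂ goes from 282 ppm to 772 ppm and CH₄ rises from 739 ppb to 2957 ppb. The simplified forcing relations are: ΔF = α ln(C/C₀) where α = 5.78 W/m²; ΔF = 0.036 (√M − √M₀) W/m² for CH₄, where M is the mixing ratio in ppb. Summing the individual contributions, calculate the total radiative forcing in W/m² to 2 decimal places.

CO₂: 5.78 × ln(772/282) = 5.78 × ln(2.73759) = 5.78 × 1.00708 = 5.8209 W/m².
CH₄: 0.036 × (√2957 − √739) = 0.036 × (54.3783 − 27.1846) = 0.036 × 27.1937 = 0.9790 W/m².
Total ΔF = 5.8209 + 0.9790 = 6.7999 W/m².

ΔF = 6.80 W/m²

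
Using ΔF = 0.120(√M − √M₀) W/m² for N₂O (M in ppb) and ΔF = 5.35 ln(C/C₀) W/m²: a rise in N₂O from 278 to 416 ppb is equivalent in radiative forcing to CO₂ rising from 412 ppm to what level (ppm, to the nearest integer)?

N₂O forcing: 0.120 × (√416 − √278) = 0.120 × (20.3961 − 16.6733) = 0.120 × 3.7228 = 0.44674 W/m².
Set 5.35 ln(C/412) = 0.44674: ln(C/412) = 0.44674/5.35 = 0.08350, so C = 412 × e^0.08350 = 412 × 1.08709 = 447.88 ppm.

C ≈ 448 ppm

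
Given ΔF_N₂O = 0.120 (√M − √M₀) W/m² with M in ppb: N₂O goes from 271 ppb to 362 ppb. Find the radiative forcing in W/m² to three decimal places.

ΔF = 0.308 W/m²

N₂O: 0.120 × (√362 − √271) = 0.120 × (19.0263 − 16.4621) = 0.120 × 2.5642 = 0.3077 W/m².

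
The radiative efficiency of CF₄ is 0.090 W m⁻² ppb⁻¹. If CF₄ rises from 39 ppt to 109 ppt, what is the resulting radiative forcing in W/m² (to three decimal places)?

CF₄: Δ = 109 − 39 = 70 ppt = 0.070 ppb; ΔF = 0.090 × 0.070 = 0.0063 W/m².

ΔF = 0.006 W/m²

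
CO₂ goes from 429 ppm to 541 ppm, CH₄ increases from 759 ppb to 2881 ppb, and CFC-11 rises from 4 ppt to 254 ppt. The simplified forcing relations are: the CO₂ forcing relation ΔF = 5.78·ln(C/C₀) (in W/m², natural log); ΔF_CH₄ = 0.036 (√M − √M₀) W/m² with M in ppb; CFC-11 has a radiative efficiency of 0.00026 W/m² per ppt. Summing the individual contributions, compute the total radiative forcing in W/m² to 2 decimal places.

CO₂: 5.78 × ln(541/429) = 5.78 × ln(1.26107) = 5.78 × 0.23196 = 1.3407 W/m².
CH₄: 0.036 × (√2881 − √759) = 0.036 × (53.6749 − 27.5500) = 0.036 × 26.1249 = 0.9405 W/m².
CFC-11: ΔF = 0.00026 × (254 − 4) = 0.00026 × 250 = 0.0650 W/m².
Total ΔF = 1.3407 + 0.9405 + 0.0650 = 2.3462 W/m².

ΔF = 2.35 W/m²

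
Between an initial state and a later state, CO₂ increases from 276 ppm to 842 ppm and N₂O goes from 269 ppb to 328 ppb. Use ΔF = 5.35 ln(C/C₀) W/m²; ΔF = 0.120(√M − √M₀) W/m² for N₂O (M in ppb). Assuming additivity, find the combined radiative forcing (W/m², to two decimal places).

ΔF = 6.17 W/m²

CO₂: 5.35 × ln(842/276) = 5.35 × ln(3.05072) = 5.35 × 1.11538 = 5.9673 W/m².
N₂O: 0.120 × (√328 − √269) = 0.120 × (18.1108 − 16.4012) = 0.120 × 1.7096 = 0.2052 W/m².
Total ΔF = 5.9673 + 0.2052 = 6.1725 W/m².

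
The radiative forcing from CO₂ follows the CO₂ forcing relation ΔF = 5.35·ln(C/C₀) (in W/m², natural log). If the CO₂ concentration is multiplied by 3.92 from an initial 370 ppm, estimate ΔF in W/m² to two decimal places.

ΔF = 7.31 W/m²

Because the forcing depends only on the ratio C/C₀, the initial concentration does not enter.
ΔF = 5.35 × ln(3.92) = 5.35 × 1.36609 = 7.3086 W/m².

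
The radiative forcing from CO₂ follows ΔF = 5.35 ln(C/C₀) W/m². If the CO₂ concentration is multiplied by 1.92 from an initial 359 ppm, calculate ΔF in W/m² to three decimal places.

ΔF = 3.490 W/m²

ΔF = 5.35 × ln(1.92) = 5.35 × 0.65233 = 3.4900 W/m².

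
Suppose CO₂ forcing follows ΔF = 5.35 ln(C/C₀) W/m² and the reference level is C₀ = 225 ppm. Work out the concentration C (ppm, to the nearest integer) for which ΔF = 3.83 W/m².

Set 5.35 ln(C/225) = 3.83, so ln(C/225) = 3.83/5.35 = 0.71589.
Then C/225 = e^0.71589 = 2.04601, giving C = 225 × 2.04601 = 460.35 ppm.

C ≈ 460 ppm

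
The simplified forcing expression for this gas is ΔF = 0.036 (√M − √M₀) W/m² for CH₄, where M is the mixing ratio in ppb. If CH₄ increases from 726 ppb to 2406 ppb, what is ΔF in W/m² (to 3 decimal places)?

CH₄: 0.036 × (√2406 − √726) = 0.036 × (49.0510 − 26.9444) = 0.036 × 22.1066 = 0.7958 W/m².

ΔF = 0.796 W/m²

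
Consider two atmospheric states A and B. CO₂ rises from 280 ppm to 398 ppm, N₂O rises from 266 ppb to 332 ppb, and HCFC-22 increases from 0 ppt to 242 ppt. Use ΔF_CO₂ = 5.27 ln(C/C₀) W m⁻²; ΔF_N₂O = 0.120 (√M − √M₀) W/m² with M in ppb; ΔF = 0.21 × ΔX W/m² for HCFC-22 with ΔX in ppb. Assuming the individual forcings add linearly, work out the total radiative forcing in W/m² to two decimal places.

CO₂: 5.27 × ln(398/280) = 5.27 × ln(1.42143) = 5.27 × 0.35166 = 1.8532 W/m².
N₂O: 0.120 × (√332 − √266) = 0.120 × (18.2209 − 16.3095) = 0.120 × 1.9114 = 0.2294 W/m².
HCFC-22: Δ = 242 − 0 = 242 ppt = 0.242 ppb; ΔF = 0.21 × 0.242 = 0.0508 W/m².
Total ΔF = 1.8532 + 0.2294 + 0.0508 = 2.1334 W/m².

ΔF = 2.13 W/m²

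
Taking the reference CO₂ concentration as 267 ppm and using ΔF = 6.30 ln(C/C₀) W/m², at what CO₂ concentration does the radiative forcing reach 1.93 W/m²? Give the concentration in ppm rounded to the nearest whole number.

C ≈ 363 ppm

Set 6.30 ln(C/267) = 1.93, so ln(C/267) = 1.93/6.30 = 0.30635.
Then C/267 = e^0.30635 = 1.35846, giving C = 267 × 1.35846 = 362.71 ppm.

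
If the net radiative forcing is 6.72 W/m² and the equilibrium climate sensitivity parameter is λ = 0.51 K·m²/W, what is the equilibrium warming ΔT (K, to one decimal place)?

ΔT = λ ΔF = 0.51 × 6.72 = 3.4272 K.

ΔT = 3.4 K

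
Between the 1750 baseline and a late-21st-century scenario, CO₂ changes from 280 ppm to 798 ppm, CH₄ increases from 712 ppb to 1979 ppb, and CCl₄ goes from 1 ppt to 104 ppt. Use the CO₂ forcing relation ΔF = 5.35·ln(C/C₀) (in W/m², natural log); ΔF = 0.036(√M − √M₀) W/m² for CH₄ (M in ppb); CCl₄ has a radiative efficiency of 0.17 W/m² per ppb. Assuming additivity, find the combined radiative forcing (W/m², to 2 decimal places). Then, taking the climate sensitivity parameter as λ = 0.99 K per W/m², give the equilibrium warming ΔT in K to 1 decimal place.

ΔF = 6.26 W/m²; ΔT = 6.2 K

CO₂: 5.35 × ln(798/280) = 5.35 × ln(2.85000) = 5.35 × 1.04732 = 5.6032 W/m².
CH₄: 0.036 × (√1979 − √712) = 0.036 × (44.4860 − 26.6833) = 0.036 × 17.8027 = 0.6409 W/m².
CCl₄: Δ = 104 − 1 = 103 ppt = 0.103 ppb; ΔF = 0.17 × 0.103 = 0.0175 W/m².
Total ΔF = 5.6032 + 0.6409 + 0.0175 = 6.2616 W/m².
ΔT = λ ΔF = 0.99 × 6.26 = 6.1974 K.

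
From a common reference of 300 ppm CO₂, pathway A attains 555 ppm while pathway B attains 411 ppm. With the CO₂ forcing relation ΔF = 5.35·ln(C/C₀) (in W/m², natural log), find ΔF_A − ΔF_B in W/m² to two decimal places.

ΔF_A = 5.35 ln(555/300) = 5.35 × 0.61519 = 3.2913 W/m².
ΔF_B = 5.35 ln(411/300) = 5.35 × 0.31481 = 1.6842 W/m².
Difference: 3.2913 − 1.6842 = 1.6071 W/m².

ΔF_A − ΔF_B = 1.61 W/m²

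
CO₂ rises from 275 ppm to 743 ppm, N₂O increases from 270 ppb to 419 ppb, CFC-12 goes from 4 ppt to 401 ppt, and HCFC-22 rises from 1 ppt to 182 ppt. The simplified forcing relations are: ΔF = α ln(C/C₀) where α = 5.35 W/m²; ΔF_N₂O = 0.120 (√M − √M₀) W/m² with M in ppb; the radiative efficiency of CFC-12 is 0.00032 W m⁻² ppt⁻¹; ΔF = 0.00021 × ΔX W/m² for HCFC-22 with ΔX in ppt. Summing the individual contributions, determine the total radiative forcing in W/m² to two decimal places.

ΔF = 5.97 W/m²

CO₂: 5.35 × ln(743/275) = 5.35 × ln(2.70182) = 5.35 × 0.99393 = 5.3175 W/m².
N₂O: 0.120 × (√419 − √270) = 0.120 × (20.4695 − 16.4317) = 0.120 × 4.0378 = 0.4845 W/m².
CFC-12: ΔF = 0.00032 × (401 − 4) = 0.00032 × 397 = 0.1270 W/m².
HCFC-22: ΔF = 0.00021 × (182 − 1) = 0.00021 × 181 = 0.0380 W/m².
Total ΔF = 5.3175 + 0.4845 + 0.1270 + 0.0380 = 5.9670 W/m².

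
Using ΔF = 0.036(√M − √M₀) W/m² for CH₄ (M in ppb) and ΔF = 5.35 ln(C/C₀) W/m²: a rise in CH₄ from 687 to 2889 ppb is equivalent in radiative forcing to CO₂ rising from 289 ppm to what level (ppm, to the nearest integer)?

C ≈ 348 ppm

CH₄ forcing: 0.036 × (√2889 − √687) = 0.036 × (53.7494 − 26.2107) = 0.036 × 27.5387 = 0.99139 W/m².
Set 5.35 ln(C/289) = 0.99139: ln(C/289) = 0.99139/5.35 = 0.18531, so C = 289 × e^0.18531 = 289 × 1.20359 = 347.84 ppm.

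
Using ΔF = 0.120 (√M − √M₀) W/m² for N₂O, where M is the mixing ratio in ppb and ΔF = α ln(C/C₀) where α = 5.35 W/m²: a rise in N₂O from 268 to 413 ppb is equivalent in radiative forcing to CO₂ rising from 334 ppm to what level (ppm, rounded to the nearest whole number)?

N₂O forcing: 0.120 × (√413 − √268) = 0.120 × (20.3224 − 16.3707) = 0.120 × 3.9517 = 0.47420 W/m².
Set 5.35 ln(C/334) = 0.47420: ln(C/334) = 0.47420/5.35 = 0.08864, so C = 334 × e^0.08864 = 334 × 1.09269 = 364.96 ppm.

C ≈ 365 ppm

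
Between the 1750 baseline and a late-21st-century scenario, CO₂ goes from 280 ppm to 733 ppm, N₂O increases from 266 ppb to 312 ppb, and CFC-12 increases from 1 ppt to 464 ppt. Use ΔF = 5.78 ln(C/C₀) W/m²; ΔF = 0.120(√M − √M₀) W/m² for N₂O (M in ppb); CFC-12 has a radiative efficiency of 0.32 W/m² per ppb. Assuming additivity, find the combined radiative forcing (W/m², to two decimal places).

ΔF = 5.87 W/m²

CO₂: 5.78 × ln(733/280) = 5.78 × ln(2.61786) = 5.78 × 0.96236 = 5.5624 W/m².
N₂O: 0.120 × (√312 − √266) = 0.120 × (17.6635 − 16.3095) = 0.120 × 1.3540 = 0.1625 W/m².
CFC-12: Δ = 464 − 1 = 463 ppt = 0.463 ppb; ΔF = 0.32 × 0.463 = 0.1482 W/m².
Total ΔF = 5.5624 + 0.1625 + 0.1482 = 5.8731 W/m².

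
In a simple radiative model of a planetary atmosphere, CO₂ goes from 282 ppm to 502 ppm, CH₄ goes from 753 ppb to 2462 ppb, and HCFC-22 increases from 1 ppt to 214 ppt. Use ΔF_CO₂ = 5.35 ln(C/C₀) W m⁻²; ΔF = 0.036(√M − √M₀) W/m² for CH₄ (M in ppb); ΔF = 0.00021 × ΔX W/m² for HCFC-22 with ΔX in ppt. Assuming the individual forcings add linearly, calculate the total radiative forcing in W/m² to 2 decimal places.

CO₂: 5.35 × ln(502/282) = 5.35 × ln(1.78014) = 5.35 × 0.57669 = 3.0853 W/m².
CH₄: 0.036 × (√2462 − √753) = 0.036 × (49.6185 − 27.4408) = 0.036 × 22.1777 = 0.7984 W/m².
HCFC-22: ΔF = 0.00021 × (214 − 1) = 0.00021 × 213 = 0.0447 W/m².
Total ΔF = 3.0853 + 0.7984 + 0.0447 = 3.9284 W/m².

ΔF = 3.93 W/m²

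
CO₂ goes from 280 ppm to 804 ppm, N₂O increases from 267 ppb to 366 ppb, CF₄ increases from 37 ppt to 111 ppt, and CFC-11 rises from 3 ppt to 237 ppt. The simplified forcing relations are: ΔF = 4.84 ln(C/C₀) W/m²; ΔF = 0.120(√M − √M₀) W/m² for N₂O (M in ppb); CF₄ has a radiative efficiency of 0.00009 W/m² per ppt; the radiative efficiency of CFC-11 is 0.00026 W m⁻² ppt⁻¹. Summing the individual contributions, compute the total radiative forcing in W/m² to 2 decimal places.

CO₂: 4.84 × ln(804/280) = 4.84 × ln(2.87143) = 4.84 × 1.05481 = 5.1053 W/m².
N₂O: 0.120 × (√366 − √267) = 0.120 × (19.1311 − 16.3401) = 0.120 × 2.7910 = 0.3349 W/m².
CF₄: ΔF = 0.00009 × (111 − 37) = 0.00009 × 74 = 0.0067 W/m².
CFC-11: ΔF = 0.00026 × (237 − 3) = 0.00026 × 234 = 0.0608 W/m².
Total ΔF = 5.1053 + 0.3349 + 0.0067 + 0.0608 = 5.5077 W/m².

ΔF = 5.51 W/m²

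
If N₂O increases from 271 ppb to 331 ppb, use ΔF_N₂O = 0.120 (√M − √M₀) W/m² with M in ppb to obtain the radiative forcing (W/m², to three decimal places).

ΔF = 0.208 W/m²

N₂O: 0.120 × (√331 − √271) = 0.120 × (18.1934 − 16.4621) = 0.120 × 1.7313 = 0.2078 W/m².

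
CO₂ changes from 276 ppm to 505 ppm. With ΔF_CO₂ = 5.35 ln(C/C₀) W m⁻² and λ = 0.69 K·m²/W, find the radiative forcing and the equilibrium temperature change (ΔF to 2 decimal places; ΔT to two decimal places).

ΔF = 3.23 W/m²; ΔT = 2.23 K

CO₂: 5.35 × ln(505/276) = 5.35 × ln(1.82971) = 5.35 × 0.60416 = 3.2323 W/m².
ΔT = λ ΔF = 0.69 × 3.23 = 2.2287 K.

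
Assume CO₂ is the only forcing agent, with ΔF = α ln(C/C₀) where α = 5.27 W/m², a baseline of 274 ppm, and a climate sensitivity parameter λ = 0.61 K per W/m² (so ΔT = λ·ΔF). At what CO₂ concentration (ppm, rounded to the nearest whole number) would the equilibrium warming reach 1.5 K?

C ≈ 437 ppm

Required forcing: ΔF = ΔT/λ = 1.5/0.61 = 2.4590 W/m².
Then ln(C/274) = ΔF/5.27 = 2.4590/5.27 = 0.46660.
So C = 274 × e^0.46660 = 274 × 1.59456 = 436.91 ppm.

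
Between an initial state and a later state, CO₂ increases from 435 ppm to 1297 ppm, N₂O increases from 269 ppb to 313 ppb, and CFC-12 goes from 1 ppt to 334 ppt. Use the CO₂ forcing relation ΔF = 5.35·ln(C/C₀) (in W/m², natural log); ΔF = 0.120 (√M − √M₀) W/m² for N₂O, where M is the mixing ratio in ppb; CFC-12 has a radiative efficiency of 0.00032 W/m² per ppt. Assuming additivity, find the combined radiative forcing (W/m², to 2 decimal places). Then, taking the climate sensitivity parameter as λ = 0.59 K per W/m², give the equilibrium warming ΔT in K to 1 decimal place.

CO₂: 5.35 × ln(1297/435) = 5.35 × ln(2.98161) = 5.35 × 1.09246 = 5.8447 W/m².
N₂O: 0.120 × (√313 − √269) = 0.120 × (17.6918 − 16.4012) = 0.120 × 1.2906 = 0.1549 W/m².
CFC-12: ΔF = 0.00032 × (334 − 1) = 0.00032 × 333 = 0.1066 W/m².
Total ΔF = 5.8447 + 0.1549 + 0.1066 = 6.1062 W/m².
ΔT = λ ΔF = 0.59 × 6.11 = 3.6049 K.

ΔF = 6.11 W/m²; ΔT = 3.6 K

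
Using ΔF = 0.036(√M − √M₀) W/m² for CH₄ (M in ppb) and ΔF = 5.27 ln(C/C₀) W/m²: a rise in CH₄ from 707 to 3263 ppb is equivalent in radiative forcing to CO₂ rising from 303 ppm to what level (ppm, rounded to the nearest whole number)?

C ≈ 373 ppm

CH₄ forcing: 0.036 × (√3263 − √707) = 0.036 × (57.1227 − 26.5895) = 0.036 × 30.5332 = 1.09920 W/m².
Set 5.27 ln(C/303) = 1.09920: ln(C/303) = 1.09920/5.27 = 0.20858, so C = 303 × e^0.20858 = 303 × 1.23193 = 373.27 ppm.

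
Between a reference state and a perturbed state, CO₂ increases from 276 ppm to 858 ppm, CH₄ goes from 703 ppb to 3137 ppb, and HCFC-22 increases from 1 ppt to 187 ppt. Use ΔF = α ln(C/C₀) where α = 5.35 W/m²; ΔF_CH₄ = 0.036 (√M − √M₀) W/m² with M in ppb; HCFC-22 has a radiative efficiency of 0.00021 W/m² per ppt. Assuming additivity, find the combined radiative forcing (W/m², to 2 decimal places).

CO₂: 5.35 × ln(858/276) = 5.35 × ln(3.10870) = 5.35 × 1.13420 = 6.0680 W/m².
CH₄: 0.036 × (√3137 − √703) = 0.036 × (56.0089 − 26.5141) = 0.036 × 29.4948 = 1.0618 W/m².
HCFC-22: ΔF = 0.00021 × (187 − 1) = 0.00021 × 186 = 0.0391 W/m².
Total ΔF = 6.0680 + 1.0618 + 0.0391 = 7.1689 W/m².

ΔF = 7.17 W/m²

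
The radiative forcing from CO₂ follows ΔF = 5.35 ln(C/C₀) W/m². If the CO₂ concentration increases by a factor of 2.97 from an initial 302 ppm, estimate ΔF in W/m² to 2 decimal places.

ΔF = 5.82 W/m²

ΔF = 5.35 × ln(2.97) = 5.35 × 1.08856 = 5.8238 W/m².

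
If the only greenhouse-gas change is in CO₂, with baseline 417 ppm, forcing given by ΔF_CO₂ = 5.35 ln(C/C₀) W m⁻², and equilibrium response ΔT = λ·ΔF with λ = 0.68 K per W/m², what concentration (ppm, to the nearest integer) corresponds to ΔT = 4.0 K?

Required forcing: ΔF = ΔT/λ = 4.0/0.68 = 5.8824 W/m².
Then ln(C/417) = ΔF/5.35 = 5.8824/5.35 = 1.09951.
So C = 417 × e^1.09951 = 417 × 3.00269 = 1252.12 ppm.

C ≈ 1252 ppm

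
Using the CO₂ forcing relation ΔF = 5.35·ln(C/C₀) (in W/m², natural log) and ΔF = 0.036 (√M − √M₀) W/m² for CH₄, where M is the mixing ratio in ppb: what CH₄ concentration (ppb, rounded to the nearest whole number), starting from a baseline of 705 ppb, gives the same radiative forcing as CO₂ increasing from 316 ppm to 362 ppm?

CO₂ forcing: 5.35 × ln(362/316) = 5.35 × 0.135902 = 0.72708 W/m².
Set 0.036(√M − √705) = 0.72708: √M = 0.72708/0.036 + √705 = 20.1967 + 26.5518 = 46.7485.
M = (46.7485)² = 2185.42 ppb.

M ≈ 2185 ppb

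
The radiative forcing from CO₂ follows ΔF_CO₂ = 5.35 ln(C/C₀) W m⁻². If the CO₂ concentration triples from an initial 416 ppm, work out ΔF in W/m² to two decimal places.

ΔF = 5.88 W/m²

Because the forcing depends only on the ratio C/C₀, the initial concentration does not enter.
ΔF = 5.35 × ln(3) = 5.35 × 1.09861 = 5.8776 W/m².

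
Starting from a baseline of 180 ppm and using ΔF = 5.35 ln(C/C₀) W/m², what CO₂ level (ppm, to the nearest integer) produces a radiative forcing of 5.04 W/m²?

Set 5.35 ln(C/180) = 5.04, so ln(C/180) = 5.04/5.35 = 0.94206.
Then C/180 = e^0.94206 = 2.56526, giving C = 180 × 2.56526 = 461.75 ppm.

C ≈ 462 ppm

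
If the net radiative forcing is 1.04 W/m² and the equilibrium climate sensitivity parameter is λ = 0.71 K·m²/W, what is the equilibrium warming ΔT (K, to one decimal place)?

ΔT = λ ΔF = 0.71 × 1.04 = 0.7384 K.

ΔT = 0.7 K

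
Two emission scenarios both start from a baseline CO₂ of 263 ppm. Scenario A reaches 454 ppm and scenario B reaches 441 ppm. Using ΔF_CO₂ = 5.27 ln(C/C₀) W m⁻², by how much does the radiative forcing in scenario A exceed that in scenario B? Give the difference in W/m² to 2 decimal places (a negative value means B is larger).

ΔF_A = 5.27 ln(454/263) = 5.27 × 0.54594 = 2.8771 W/m².
ΔF_B = 5.27 ln(441/263) = 5.27 × 0.51689 = 2.7240 W/m².
Difference: 2.8771 − 2.7240 = 0.1531 W/m².

ΔF_A − ΔF_B = 0.15 W/m²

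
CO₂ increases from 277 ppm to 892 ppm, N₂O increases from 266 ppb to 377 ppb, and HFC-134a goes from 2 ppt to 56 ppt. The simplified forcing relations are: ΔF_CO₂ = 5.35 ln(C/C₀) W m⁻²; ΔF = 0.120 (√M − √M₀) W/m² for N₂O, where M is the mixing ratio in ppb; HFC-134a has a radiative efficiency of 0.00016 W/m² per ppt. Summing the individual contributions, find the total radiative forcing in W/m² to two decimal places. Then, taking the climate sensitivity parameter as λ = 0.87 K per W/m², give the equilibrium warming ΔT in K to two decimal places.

ΔF = 6.64 W/m²; ΔT = 5.78 K

CO₂: 5.35 × ln(892/277) = 5.35 × ln(3.22022) = 5.35 × 1.16945 = 6.2566 W/m².
N₂O: 0.120 × (√377 − √266) = 0.120 × (19.4165 − 16.3095) = 0.120 × 3.1070 = 0.3728 W/m².
HFC-134a: ΔF = 0.00016 × (56 − 2) = 0.00016 × 54 = 0.0086 W/m².
Total ΔF = 6.2566 + 0.3728 + 0.0086 = 6.6380 W/m².
ΔT = λ ΔF = 0.87 × 6.64 = 5.7768 K.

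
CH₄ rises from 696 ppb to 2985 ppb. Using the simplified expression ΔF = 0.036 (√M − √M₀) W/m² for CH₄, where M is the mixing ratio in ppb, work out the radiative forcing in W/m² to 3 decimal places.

CH₄: 0.036 × (√2985 − √696) = 0.036 × (54.6352 − 26.3818) = 0.036 × 28.2534 = 1.0171 W/m².

ΔF = 1.017 W/m²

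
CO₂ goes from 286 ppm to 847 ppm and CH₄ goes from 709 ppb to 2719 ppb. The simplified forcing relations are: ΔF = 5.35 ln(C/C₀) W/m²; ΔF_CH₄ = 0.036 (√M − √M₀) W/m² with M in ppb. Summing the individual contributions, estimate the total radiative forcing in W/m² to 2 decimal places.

ΔF = 6.73 W/m²

CO₂: 5.35 × ln(847/286) = 5.35 × ln(2.96154) = 5.35 × 1.08571 = 5.8085 W/m².
CH₄: 0.036 × (√2719 − √709) = 0.036 × (52.1440 − 26.6271) = 0.036 × 25.5169 = 0.9186 W/m².
Total ΔF = 5.8085 + 0.9186 = 6.7271 W/m².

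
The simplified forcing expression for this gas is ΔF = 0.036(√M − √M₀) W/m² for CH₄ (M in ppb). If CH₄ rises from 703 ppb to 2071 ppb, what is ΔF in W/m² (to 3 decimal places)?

ΔF = 0.684 W/m²

CH₄: 0.036 × (√2071 − √703) = 0.036 × (45.5082 − 26.5141) = 0.036 × 18.9941 = 0.6838 W/m².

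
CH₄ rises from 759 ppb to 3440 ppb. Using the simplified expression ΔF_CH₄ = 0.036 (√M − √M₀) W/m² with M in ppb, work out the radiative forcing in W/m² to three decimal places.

CH₄: 0.036 × (√3440 − √759) = 0.036 × (58.6515 − 27.5500) = 0.036 × 31.1015 = 1.1197 W/m².

ΔF = 1.120 W/m²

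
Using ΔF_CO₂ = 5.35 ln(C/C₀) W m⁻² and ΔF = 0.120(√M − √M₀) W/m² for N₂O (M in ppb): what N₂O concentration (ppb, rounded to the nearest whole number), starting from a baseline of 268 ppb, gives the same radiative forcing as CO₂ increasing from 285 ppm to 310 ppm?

M ≈ 405 ppb

CO₂ forcing: 5.35 × ln(310/285) = 5.35 × 0.084083 = 0.44984 W/m².
Set 0.120(√M − √268) = 0.44984: √M = 0.44984/0.120 + √268 = 3.7487 + 16.3707 = 20.1194.
M = (20.1194)² = 404.79 ppb.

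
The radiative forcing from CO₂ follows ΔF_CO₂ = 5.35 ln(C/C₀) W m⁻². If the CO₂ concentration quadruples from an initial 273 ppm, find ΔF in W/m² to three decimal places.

ΔF = 7.417 W/m²

Because the forcing depends only on the ratio C/C₀, the initial concentration does not enter.
ΔF = 5.35 × ln(4) = 5.35 × 1.38629 = 7.4167 W/m².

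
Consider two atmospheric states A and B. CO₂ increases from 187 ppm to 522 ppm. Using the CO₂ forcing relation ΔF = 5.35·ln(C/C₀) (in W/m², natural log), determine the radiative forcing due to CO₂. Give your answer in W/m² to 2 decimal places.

CO₂: 5.35 × ln(522/187) = 5.35 × ln(2.79144) = 5.35 × 1.02656 = 5.4921 W/m².

ΔF = 5.49 W/m²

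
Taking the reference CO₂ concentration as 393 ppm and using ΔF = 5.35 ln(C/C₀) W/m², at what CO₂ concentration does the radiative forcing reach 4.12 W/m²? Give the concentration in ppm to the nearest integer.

C ≈ 849 ppm

Set 5.35 ln(C/393) = 4.12, so ln(C/393) = 4.12/5.35 = 0.77009.
Then C/393 = e^0.77009 = 2.15996, giving C = 393 × 2.15996 = 848.86 ppm.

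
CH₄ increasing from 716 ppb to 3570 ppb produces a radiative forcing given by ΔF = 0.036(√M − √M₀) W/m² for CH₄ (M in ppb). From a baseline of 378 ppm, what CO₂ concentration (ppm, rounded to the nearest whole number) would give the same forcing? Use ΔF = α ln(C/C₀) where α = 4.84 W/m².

C ≈ 483 ppm

CH₄ forcing: 0.036 × (√3570 − √716) = 0.036 × (59.7495 − 26.7582) = 0.036 × 32.9913 = 1.18769 W/m².
Set 4.84 ln(C/378) = 1.18769: ln(C/378) = 1.18769/4.84 = 0.24539, so C = 378 × e^0.24539 = 378 × 1.27812 = 483.13 ppm.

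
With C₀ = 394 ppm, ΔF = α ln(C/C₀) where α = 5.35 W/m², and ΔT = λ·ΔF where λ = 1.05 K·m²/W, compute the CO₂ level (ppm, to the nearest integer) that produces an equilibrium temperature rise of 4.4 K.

Required forcing: ΔF = ΔT/λ = 4.4/1.05 = 4.1905 W/m².
Then ln(C/394) = ΔF/5.35 = 4.1905/5.35 = 0.78327.
So C = 394 × e^0.78327 = 394 × 2.18862 = 862.32 ppm.

C ≈ 862 ppm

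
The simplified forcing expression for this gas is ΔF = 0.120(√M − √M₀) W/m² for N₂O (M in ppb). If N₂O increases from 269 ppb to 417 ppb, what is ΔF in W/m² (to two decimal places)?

ΔF = 0.48 W/m²

N₂O: 0.120 × (√417 − √269) = 0.120 × (20.4206 − 16.4012) = 0.120 × 4.0194 = 0.4823 W/m².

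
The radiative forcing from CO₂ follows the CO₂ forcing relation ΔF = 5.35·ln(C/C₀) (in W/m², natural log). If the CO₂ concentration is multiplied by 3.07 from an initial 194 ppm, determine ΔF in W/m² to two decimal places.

ΔF = 6.00 W/m²

ΔF = 5.35 × ln(3.07) = 5.35 × 1.12168 = 6.0010 W/m².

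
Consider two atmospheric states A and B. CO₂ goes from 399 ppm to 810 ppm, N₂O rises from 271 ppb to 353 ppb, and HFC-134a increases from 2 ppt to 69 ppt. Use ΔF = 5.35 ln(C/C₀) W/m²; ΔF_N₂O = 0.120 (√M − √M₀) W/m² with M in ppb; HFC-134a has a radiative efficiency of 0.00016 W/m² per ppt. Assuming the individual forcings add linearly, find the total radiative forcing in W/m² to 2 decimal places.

ΔF = 4.08 W/m²

CO₂: 5.35 × ln(810/399) = 5.35 × ln(2.03008) = 5.35 × 0.70808 = 3.7882 W/m².
N₂O: 0.120 × (√353 − √271) = 0.120 × (18.7883 − 16.4621) = 0.120 × 2.3262 = 0.2791 W/m².
HFC-134a: ΔF = 0.00016 × (69 − 2) = 0.00016 × 67 = 0.0107 W/m².
Total ΔF = 3.7882 + 0.2791 + 0.0107 = 4.0780 W/m².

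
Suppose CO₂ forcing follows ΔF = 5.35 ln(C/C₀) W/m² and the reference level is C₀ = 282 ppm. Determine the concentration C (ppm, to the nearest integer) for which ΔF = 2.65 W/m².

C ≈ 463 ppm

Set 5.35 ln(C/282) = 2.65, so ln(C/282) = 2.65/5.35 = 0.49533.
Then C/282 = e^0.49533 = 1.64104, giving C = 282 × 1.64104 = 462.77 ppm.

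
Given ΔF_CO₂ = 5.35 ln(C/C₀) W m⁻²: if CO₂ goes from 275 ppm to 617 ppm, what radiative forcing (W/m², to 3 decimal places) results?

ΔF = 4.323 W/m²

CO₂ absorption bands are partially saturated, so forcing scales with the logarithm of the concentration ratio.
CO₂: 5.35 × ln(617/275) = 5.35 × ln(2.24364) = 5.35 × 0.80810 = 4.3233 W/m².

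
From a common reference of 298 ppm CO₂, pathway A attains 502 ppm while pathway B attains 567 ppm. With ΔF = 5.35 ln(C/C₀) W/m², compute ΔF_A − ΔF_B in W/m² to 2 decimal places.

ΔF_A = 5.35 ln(502/298) = 5.35 × 0.52151 = 2.7901 W/m².
ΔF_B = 5.35 ln(567/298) = 5.35 × 0.64327 = 3.4415 W/m².
Difference: 2.7901 − 3.4415 = -0.6514 W/m².
(Equivalently, ΔF_A − ΔF_B = 5.35 ln(502/567) = 5.35 × -0.12176 = -0.6514 W/m².)

ΔF_A − ΔF_B = -0.65 W/m²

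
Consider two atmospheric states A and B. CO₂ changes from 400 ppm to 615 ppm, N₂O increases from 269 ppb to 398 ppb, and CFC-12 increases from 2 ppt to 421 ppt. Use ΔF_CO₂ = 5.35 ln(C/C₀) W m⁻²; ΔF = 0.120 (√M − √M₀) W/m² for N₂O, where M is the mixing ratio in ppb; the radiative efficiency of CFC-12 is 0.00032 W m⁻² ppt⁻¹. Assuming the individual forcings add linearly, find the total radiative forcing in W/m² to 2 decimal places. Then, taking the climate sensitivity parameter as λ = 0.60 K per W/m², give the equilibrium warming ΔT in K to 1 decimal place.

ΔF = 2.86 W/m²; ΔT = 1.7 K

CO₂: 5.35 × ln(615/400) = 5.35 × ln(1.53750) = 5.35 × 0.43016 = 2.3014 W/m².
N₂O: 0.120 × (√398 − √269) = 0.120 × (19.9499 − 16.4012) = 0.120 × 3.5487 = 0.4258 W/m².
CFC-12: ΔF = 0.00032 × (421 − 2) = 0.00032 × 419 = 0.1341 W/m².
Total ΔF = 2.3014 + 0.4258 + 0.1341 = 2.8613 W/m².
ΔT = λ ΔF = 0.60 × 2.86 = 1.7160 K.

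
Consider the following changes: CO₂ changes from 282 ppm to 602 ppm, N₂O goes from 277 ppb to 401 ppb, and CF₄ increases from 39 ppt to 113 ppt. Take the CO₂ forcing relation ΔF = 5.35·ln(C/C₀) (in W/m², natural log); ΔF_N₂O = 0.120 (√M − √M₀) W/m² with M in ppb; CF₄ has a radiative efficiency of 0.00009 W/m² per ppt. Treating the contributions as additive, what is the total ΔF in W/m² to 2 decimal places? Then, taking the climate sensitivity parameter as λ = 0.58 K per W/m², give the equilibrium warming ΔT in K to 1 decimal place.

ΔF = 4.47 W/m²; ΔT = 2.6 K

CO₂: 5.35 × ln(602/282) = 5.35 × ln(2.13475) = 5.35 × 0.75835 = 4.0572 W/m².
N₂O: 0.120 × (√401 − √277) = 0.120 × (20.0250 − 16.6433) = 0.120 × 3.3817 = 0.4058 W/m².
CF₄: ΔF = 0.00009 × (113 − 39) = 0.00009 × 74 = 0.0067 W/m².
Total ΔF = 4.0572 + 0.4058 + 0.0067 = 4.4697 W/m².
ΔT = λ ΔF = 0.58 × 4.47 = 2.5926 K.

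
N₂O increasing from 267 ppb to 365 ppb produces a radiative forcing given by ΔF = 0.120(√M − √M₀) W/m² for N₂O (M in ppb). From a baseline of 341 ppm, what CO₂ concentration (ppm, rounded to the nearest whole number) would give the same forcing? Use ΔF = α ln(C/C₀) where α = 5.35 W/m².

N₂O forcing: 0.120 × (√365 − √267) = 0.120 × (19.1050 − 16.3401) = 0.120 × 2.7649 = 0.33179 W/m².
Set 5.35 ln(C/341) = 0.33179: ln(C/341) = 0.33179/5.35 = 0.06202, so C = 341 × e^0.06202 = 341 × 1.06398 = 362.82 ppm.

C ≈ 363 ppm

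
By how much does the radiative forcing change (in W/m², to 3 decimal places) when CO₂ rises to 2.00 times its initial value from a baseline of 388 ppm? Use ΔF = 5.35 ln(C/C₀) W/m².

Because the forcing depends only on the ratio C/C₀, the initial concentration does not enter.
ΔF = 5.35 × ln(2.00) = 5.35 × 0.69315 = 3.7084 W/m².

ΔF = 3.708 W/m²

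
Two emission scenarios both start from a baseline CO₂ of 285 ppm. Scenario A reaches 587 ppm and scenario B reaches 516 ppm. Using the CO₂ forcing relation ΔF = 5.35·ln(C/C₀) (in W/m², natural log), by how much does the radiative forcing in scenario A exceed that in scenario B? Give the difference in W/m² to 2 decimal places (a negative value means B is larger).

ΔF_A = 5.35 ln(587/285) = 5.35 × 0.72254 = 3.8656 W/m².
ΔF_B = 5.35 ln(516/285) = 5.35 × 0.59362 = 3.1759 W/m².
Difference: 3.8656 − 3.1759 = 0.6897 W/m².

ΔF_A − ΔF_B = 0.69 W/m²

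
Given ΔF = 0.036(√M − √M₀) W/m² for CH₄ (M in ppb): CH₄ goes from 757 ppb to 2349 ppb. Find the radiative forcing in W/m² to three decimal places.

ΔF = 0.754 W/m²

CH₄: 0.036 × (√2349 − √757) = 0.036 × (48.4665 − 27.5136) = 0.036 × 20.9529 = 0.7543 W/m².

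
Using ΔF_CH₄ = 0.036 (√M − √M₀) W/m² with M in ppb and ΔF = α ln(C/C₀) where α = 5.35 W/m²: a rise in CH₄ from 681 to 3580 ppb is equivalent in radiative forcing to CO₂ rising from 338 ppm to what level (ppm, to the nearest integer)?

C ≈ 424 ppm

CH₄ forcing: 0.036 × (√3580 − √681) = 0.036 × (59.8331 − 26.0960) = 0.036 × 33.7371 = 1.21454 W/m².
Set 5.35 ln(C/338) = 1.21454: ln(C/338) = 1.21454/5.35 = 0.22702, so C = 338 × e^0.22702 = 338 × 1.25485 = 424.14 ppm.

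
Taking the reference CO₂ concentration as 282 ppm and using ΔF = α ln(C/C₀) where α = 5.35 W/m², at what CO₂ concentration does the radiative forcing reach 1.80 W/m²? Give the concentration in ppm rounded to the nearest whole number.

C ≈ 395 ppm

Set 5.35 ln(C/282) = 1.80, so ln(C/282) = 1.80/5.35 = 0.33645.
Then C/282 = e^0.33645 = 1.39997, giving C = 282 × 1.39997 = 394.79 ppm.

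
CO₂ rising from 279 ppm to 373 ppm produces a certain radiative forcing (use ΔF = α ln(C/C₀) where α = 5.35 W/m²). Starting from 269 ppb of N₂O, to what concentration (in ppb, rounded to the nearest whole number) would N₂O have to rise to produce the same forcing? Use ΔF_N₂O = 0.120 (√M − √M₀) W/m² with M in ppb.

CO₂ forcing: 5.35 × ln(373/279) = 5.35 × 0.290367 = 1.55346 W/m².
Set 0.120(√M − √269) = 1.55346: √M = 1.55346/0.120 + √269 = 12.9455 + 16.4012 = 29.3467.
M = (29.3467)² = 861.23 ppb.

M ≈ 861 ppb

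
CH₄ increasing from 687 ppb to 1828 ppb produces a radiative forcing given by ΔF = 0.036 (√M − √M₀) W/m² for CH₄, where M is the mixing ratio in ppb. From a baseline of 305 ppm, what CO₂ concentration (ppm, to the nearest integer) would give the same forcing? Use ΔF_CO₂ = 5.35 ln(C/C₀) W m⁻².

C ≈ 341 ppm

CH₄ forcing: 0.036 × (√1828 − √687) = 0.036 × (42.7551 − 26.2107) = 0.036 × 16.5444 = 0.59560 W/m².
Set 5.35 ln(C/305) = 0.59560: ln(C/305) = 0.59560/5.35 = 0.11133, so C = 305 × e^0.11133 = 305 × 1.11776 = 340.92 ppm.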